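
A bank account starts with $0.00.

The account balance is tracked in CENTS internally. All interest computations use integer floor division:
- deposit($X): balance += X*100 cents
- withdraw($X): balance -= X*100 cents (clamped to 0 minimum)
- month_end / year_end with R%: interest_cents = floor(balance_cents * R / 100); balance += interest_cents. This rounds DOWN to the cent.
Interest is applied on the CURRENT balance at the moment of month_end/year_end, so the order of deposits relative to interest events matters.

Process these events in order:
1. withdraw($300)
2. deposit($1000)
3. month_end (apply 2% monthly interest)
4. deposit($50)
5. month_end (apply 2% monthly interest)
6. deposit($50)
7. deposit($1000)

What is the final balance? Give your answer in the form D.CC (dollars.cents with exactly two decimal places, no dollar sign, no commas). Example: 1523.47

After 1 (withdraw($300)): balance=$0.00 total_interest=$0.00
After 2 (deposit($1000)): balance=$1000.00 total_interest=$0.00
After 3 (month_end (apply 2% monthly interest)): balance=$1020.00 total_interest=$20.00
After 4 (deposit($50)): balance=$1070.00 total_interest=$20.00
After 5 (month_end (apply 2% monthly interest)): balance=$1091.40 total_interest=$41.40
After 6 (deposit($50)): balance=$1141.40 total_interest=$41.40
After 7 (deposit($1000)): balance=$2141.40 total_interest=$41.40

Answer: 2141.40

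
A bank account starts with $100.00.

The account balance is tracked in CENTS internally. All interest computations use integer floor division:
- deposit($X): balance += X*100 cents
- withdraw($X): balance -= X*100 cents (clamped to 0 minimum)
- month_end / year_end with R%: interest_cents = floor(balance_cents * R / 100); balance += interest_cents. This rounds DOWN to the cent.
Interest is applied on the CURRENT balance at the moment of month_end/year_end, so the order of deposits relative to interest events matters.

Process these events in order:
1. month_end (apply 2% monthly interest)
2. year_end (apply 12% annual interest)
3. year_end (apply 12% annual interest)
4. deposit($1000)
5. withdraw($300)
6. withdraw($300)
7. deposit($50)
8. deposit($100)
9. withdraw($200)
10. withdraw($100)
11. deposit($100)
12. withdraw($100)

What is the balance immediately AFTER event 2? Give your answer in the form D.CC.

After 1 (month_end (apply 2% monthly interest)): balance=$102.00 total_interest=$2.00
After 2 (year_end (apply 12% annual interest)): balance=$114.24 total_interest=$14.24

Answer: 114.24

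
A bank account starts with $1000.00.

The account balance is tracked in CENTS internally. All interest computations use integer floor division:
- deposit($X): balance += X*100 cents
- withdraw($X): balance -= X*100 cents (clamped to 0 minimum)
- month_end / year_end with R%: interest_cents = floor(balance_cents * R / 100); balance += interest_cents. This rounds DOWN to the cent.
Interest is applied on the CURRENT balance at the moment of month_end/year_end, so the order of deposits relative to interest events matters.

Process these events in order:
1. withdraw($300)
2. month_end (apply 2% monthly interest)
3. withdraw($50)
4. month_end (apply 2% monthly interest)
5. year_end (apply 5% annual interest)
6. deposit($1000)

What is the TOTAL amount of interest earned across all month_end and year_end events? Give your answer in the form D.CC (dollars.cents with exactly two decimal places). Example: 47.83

Answer: 61.14

Derivation:
After 1 (withdraw($300)): balance=$700.00 total_interest=$0.00
After 2 (month_end (apply 2% monthly interest)): balance=$714.00 total_interest=$14.00
After 3 (withdraw($50)): balance=$664.00 total_interest=$14.00
After 4 (month_end (apply 2% monthly interest)): balance=$677.28 total_interest=$27.28
After 5 (year_end (apply 5% annual interest)): balance=$711.14 total_interest=$61.14
After 6 (deposit($1000)): balance=$1711.14 total_interest=$61.14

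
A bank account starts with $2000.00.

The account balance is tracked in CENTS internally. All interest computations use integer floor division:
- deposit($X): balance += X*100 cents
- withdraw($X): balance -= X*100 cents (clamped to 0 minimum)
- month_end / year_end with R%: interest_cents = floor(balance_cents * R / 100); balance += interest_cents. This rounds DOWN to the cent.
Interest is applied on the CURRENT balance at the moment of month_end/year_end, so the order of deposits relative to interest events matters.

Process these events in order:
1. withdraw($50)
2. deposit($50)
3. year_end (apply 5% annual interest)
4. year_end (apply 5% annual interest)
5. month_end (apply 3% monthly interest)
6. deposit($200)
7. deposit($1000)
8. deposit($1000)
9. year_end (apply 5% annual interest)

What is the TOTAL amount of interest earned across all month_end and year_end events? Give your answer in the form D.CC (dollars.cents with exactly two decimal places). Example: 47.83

After 1 (withdraw($50)): balance=$1950.00 total_interest=$0.00
After 2 (deposit($50)): balance=$2000.00 total_interest=$0.00
After 3 (year_end (apply 5% annual interest)): balance=$2100.00 total_interest=$100.00
After 4 (year_end (apply 5% annual interest)): balance=$2205.00 total_interest=$205.00
After 5 (month_end (apply 3% monthly interest)): balance=$2271.15 total_interest=$271.15
After 6 (deposit($200)): balance=$2471.15 total_interest=$271.15
After 7 (deposit($1000)): balance=$3471.15 total_interest=$271.15
After 8 (deposit($1000)): balance=$4471.15 total_interest=$271.15
After 9 (year_end (apply 5% annual interest)): balance=$4694.70 total_interest=$494.70

Answer: 494.70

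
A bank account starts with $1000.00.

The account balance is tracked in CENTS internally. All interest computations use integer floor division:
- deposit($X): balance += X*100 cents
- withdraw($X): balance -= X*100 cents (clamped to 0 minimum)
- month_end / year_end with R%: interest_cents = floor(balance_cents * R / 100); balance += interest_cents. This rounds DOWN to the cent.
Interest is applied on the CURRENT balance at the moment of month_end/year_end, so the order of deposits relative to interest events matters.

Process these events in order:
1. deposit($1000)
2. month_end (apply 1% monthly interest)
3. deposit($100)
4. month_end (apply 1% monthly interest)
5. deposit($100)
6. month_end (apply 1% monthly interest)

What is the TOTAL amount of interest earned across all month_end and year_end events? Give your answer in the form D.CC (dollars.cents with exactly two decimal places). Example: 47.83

After 1 (deposit($1000)): balance=$2000.00 total_interest=$0.00
After 2 (month_end (apply 1% monthly interest)): balance=$2020.00 total_interest=$20.00
After 3 (deposit($100)): balance=$2120.00 total_interest=$20.00
After 4 (month_end (apply 1% monthly interest)): balance=$2141.20 total_interest=$41.20
After 5 (deposit($100)): balance=$2241.20 total_interest=$41.20
After 6 (month_end (apply 1% monthly interest)): balance=$2263.61 total_interest=$63.61

Answer: 63.61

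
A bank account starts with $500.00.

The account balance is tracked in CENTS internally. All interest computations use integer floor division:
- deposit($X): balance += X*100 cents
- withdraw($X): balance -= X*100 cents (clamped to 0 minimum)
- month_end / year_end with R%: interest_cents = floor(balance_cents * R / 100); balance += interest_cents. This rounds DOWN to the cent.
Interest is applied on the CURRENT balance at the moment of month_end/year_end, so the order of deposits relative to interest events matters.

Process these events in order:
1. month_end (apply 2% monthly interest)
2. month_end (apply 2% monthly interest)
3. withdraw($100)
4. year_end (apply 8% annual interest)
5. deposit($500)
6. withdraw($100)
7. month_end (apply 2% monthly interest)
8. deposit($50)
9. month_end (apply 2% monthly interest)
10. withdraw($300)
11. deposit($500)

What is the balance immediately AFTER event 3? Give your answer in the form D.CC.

After 1 (month_end (apply 2% monthly interest)): balance=$510.00 total_interest=$10.00
After 2 (month_end (apply 2% monthly interest)): balance=$520.20 total_interest=$20.20
After 3 (withdraw($100)): balance=$420.20 total_interest=$20.20

Answer: 420.20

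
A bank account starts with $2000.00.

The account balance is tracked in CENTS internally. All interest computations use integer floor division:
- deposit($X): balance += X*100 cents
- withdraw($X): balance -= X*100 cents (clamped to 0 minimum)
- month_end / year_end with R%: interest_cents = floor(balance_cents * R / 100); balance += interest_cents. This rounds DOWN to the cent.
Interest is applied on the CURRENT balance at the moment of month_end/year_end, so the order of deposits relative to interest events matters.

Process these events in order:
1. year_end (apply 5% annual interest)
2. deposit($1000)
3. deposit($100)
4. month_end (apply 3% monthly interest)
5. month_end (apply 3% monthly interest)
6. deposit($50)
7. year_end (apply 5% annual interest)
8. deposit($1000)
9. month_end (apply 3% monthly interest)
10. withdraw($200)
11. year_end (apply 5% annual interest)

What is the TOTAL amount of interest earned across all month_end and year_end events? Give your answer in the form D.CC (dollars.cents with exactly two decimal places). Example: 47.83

Answer: 833.41

Derivation:
After 1 (year_end (apply 5% annual interest)): balance=$2100.00 total_interest=$100.00
After 2 (deposit($1000)): balance=$3100.00 total_interest=$100.00
After 3 (deposit($100)): balance=$3200.00 total_interest=$100.00
After 4 (month_end (apply 3% monthly interest)): balance=$3296.00 total_interest=$196.00
After 5 (month_end (apply 3% monthly interest)): balance=$3394.88 total_interest=$294.88
After 6 (deposit($50)): balance=$3444.88 total_interest=$294.88
After 7 (year_end (apply 5% annual interest)): balance=$3617.12 total_interest=$467.12
After 8 (deposit($1000)): balance=$4617.12 total_interest=$467.12
After 9 (month_end (apply 3% monthly interest)): balance=$4755.63 total_interest=$605.63
After 10 (withdraw($200)): balance=$4555.63 total_interest=$605.63
After 11 (year_end (apply 5% annual interest)): balance=$4783.41 total_interest=$833.41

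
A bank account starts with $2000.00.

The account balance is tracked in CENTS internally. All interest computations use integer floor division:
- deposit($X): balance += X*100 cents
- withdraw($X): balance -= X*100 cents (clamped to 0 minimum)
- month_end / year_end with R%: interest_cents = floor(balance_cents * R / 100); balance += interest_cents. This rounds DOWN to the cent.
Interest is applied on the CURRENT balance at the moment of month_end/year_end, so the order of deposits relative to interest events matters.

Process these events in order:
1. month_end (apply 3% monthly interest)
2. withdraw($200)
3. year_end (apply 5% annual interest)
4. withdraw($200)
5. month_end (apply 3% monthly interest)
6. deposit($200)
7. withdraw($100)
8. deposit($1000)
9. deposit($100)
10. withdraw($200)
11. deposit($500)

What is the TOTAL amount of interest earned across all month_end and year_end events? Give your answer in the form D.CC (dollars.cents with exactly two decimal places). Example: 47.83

Answer: 205.59

Derivation:
After 1 (month_end (apply 3% monthly interest)): balance=$2060.00 total_interest=$60.00
After 2 (withdraw($200)): balance=$1860.00 total_interest=$60.00
After 3 (year_end (apply 5% annual interest)): balance=$1953.00 total_interest=$153.00
After 4 (withdraw($200)): balance=$1753.00 total_interest=$153.00
After 5 (month_end (apply 3% monthly interest)): balance=$1805.59 total_interest=$205.59
After 6 (deposit($200)): balance=$2005.59 total_interest=$205.59
After 7 (withdraw($100)): balance=$1905.59 total_interest=$205.59
After 8 (deposit($1000)): balance=$2905.59 total_interest=$205.59
After 9 (deposit($100)): balance=$3005.59 total_interest=$205.59
After 10 (withdraw($200)): balance=$2805.59 total_interest=$205.59
After 11 (deposit($500)): balance=$3305.59 total_interest=$205.59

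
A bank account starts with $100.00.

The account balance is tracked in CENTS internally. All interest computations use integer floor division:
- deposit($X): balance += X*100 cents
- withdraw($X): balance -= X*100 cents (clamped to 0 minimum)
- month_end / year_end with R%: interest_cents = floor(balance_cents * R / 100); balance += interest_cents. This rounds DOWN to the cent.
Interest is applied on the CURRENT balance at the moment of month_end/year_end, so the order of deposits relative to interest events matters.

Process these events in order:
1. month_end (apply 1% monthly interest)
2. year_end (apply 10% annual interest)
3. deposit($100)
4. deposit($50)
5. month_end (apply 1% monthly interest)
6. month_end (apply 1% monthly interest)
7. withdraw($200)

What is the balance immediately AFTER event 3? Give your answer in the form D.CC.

After 1 (month_end (apply 1% monthly interest)): balance=$101.00 total_interest=$1.00
After 2 (year_end (apply 10% annual interest)): balance=$111.10 total_interest=$11.10
After 3 (deposit($100)): balance=$211.10 total_interest=$11.10

Answer: 211.10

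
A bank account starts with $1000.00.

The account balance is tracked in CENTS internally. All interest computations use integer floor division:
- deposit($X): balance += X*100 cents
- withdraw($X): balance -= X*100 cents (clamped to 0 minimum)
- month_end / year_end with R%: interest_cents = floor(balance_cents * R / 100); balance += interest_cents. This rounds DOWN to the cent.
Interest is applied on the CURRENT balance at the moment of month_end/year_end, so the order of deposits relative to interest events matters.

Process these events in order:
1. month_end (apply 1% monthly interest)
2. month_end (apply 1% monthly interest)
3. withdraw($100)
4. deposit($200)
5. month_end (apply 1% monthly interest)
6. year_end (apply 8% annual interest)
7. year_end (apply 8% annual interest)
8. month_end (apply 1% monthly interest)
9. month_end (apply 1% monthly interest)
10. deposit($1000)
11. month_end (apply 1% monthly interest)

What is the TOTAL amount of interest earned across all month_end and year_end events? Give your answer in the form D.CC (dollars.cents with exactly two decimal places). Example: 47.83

Answer: 269.51

Derivation:
After 1 (month_end (apply 1% monthly interest)): balance=$1010.00 total_interest=$10.00
After 2 (month_end (apply 1% monthly interest)): balance=$1020.10 total_interest=$20.10
After 3 (withdraw($100)): balance=$920.10 total_interest=$20.10
After 4 (deposit($200)): balance=$1120.10 total_interest=$20.10
After 5 (month_end (apply 1% monthly interest)): balance=$1131.30 total_interest=$31.30
After 6 (year_end (apply 8% annual interest)): balance=$1221.80 total_interest=$121.80
After 7 (year_end (apply 8% annual interest)): balance=$1319.54 total_interest=$219.54
After 8 (month_end (apply 1% monthly interest)): balance=$1332.73 total_interest=$232.73
After 9 (month_end (apply 1% monthly interest)): balance=$1346.05 total_interest=$246.05
After 10 (deposit($1000)): balance=$2346.05 total_interest=$246.05
After 11 (month_end (apply 1% monthly interest)): balance=$2369.51 total_interest=$269.51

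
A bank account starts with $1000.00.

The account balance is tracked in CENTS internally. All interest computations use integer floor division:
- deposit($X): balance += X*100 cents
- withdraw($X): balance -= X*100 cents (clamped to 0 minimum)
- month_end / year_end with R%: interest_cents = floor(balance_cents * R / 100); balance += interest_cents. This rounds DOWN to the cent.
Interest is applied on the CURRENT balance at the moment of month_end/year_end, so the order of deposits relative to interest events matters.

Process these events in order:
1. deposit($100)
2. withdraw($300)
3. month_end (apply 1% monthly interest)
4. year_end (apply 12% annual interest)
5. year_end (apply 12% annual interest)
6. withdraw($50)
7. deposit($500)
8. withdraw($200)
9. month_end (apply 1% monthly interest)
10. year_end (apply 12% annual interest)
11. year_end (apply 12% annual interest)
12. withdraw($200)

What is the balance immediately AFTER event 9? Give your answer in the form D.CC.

After 1 (deposit($100)): balance=$1100.00 total_interest=$0.00
After 2 (withdraw($300)): balance=$800.00 total_interest=$0.00
After 3 (month_end (apply 1% monthly interest)): balance=$808.00 total_interest=$8.00
After 4 (year_end (apply 12% annual interest)): balance=$904.96 total_interest=$104.96
After 5 (year_end (apply 12% annual interest)): balance=$1013.55 total_interest=$213.55
After 6 (withdraw($50)): balance=$963.55 total_interest=$213.55
After 7 (deposit($500)): balance=$1463.55 total_interest=$213.55
After 8 (withdraw($200)): balance=$1263.55 total_interest=$213.55
After 9 (month_end (apply 1% monthly interest)): balance=$1276.18 total_interest=$226.18

Answer: 1276.18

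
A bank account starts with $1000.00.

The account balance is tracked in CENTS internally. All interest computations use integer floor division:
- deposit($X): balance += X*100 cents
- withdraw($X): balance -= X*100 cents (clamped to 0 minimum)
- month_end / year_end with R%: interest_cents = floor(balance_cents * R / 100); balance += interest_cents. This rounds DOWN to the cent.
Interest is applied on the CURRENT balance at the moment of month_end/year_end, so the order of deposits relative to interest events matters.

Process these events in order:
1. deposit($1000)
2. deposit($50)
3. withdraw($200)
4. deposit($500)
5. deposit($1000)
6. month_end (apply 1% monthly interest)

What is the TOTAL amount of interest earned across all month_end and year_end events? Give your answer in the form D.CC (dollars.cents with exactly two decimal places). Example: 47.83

Answer: 33.50

Derivation:
After 1 (deposit($1000)): balance=$2000.00 total_interest=$0.00
After 2 (deposit($50)): balance=$2050.00 total_interest=$0.00
After 3 (withdraw($200)): balance=$1850.00 total_interest=$0.00
After 4 (deposit($500)): balance=$2350.00 total_interest=$0.00
After 5 (deposit($1000)): balance=$3350.00 total_interest=$0.00
After 6 (month_end (apply 1% monthly interest)): balance=$3383.50 total_interest=$33.50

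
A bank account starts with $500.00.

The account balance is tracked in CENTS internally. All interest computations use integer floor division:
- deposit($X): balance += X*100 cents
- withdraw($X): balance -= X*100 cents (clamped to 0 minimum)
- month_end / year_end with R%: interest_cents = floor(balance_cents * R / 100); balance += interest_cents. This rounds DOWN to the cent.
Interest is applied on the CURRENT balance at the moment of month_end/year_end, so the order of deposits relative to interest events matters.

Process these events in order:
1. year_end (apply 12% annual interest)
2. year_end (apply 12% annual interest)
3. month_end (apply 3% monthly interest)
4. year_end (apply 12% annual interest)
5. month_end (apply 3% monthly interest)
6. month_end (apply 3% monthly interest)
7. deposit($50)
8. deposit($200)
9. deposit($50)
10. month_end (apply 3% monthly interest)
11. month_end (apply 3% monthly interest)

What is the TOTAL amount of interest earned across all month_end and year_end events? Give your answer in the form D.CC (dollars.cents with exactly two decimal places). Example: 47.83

Answer: 332.58

Derivation:
After 1 (year_end (apply 12% annual interest)): balance=$560.00 total_interest=$60.00
After 2 (year_end (apply 12% annual interest)): balance=$627.20 total_interest=$127.20
After 3 (month_end (apply 3% monthly interest)): balance=$646.01 total_interest=$146.01
After 4 (year_end (apply 12% annual interest)): balance=$723.53 total_interest=$223.53
After 5 (month_end (apply 3% monthly interest)): balance=$745.23 total_interest=$245.23
After 6 (month_end (apply 3% monthly interest)): balance=$767.58 total_interest=$267.58
After 7 (deposit($50)): balance=$817.58 total_interest=$267.58
After 8 (deposit($200)): balance=$1017.58 total_interest=$267.58
After 9 (deposit($50)): balance=$1067.58 total_interest=$267.58
After 10 (month_end (apply 3% monthly interest)): balance=$1099.60 total_interest=$299.60
After 11 (month_end (apply 3% monthly interest)): balance=$1132.58 total_interest=$332.58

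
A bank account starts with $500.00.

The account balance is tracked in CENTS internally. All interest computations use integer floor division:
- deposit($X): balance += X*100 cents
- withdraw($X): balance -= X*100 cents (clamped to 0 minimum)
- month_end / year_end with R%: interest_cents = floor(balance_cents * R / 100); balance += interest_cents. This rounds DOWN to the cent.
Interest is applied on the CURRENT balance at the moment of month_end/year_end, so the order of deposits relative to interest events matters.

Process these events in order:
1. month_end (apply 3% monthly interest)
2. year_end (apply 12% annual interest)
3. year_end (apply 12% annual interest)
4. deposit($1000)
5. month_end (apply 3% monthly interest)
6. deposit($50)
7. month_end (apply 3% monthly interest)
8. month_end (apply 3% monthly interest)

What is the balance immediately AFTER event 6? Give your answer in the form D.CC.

After 1 (month_end (apply 3% monthly interest)): balance=$515.00 total_interest=$15.00
After 2 (year_end (apply 12% annual interest)): balance=$576.80 total_interest=$76.80
After 3 (year_end (apply 12% annual interest)): balance=$646.01 total_interest=$146.01
After 4 (deposit($1000)): balance=$1646.01 total_interest=$146.01
After 5 (month_end (apply 3% monthly interest)): balance=$1695.39 total_interest=$195.39
After 6 (deposit($50)): balance=$1745.39 total_interest=$195.39

Answer: 1745.39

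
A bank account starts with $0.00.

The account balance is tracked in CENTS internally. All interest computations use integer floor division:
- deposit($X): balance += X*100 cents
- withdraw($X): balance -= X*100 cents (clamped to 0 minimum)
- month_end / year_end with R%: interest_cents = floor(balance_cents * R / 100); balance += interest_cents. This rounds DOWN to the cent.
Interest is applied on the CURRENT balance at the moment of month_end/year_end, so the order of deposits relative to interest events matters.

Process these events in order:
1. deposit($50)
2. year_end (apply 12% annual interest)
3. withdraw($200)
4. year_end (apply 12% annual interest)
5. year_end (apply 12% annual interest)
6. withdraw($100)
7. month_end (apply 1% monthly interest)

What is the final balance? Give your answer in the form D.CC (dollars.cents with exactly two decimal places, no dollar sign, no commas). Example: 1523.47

Answer: 0.00

Derivation:
After 1 (deposit($50)): balance=$50.00 total_interest=$0.00
After 2 (year_end (apply 12% annual interest)): balance=$56.00 total_interest=$6.00
After 3 (withdraw($200)): balance=$0.00 total_interest=$6.00
After 4 (year_end (apply 12% annual interest)): balance=$0.00 total_interest=$6.00
After 5 (year_end (apply 12% annual interest)): balance=$0.00 total_interest=$6.00
After 6 (withdraw($100)): balance=$0.00 total_interest=$6.00
After 7 (month_end (apply 1% monthly interest)): balance=$0.00 total_interest=$6.00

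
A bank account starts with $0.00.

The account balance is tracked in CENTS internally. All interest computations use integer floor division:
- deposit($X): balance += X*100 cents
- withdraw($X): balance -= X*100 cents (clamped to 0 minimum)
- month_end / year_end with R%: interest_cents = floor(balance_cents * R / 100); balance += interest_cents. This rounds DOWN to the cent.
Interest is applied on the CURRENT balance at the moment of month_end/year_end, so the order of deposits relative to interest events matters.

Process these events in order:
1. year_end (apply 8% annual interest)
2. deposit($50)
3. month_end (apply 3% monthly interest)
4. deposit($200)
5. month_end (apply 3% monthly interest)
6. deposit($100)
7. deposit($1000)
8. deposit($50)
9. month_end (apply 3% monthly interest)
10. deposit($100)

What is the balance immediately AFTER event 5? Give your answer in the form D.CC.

Answer: 259.04

Derivation:
After 1 (year_end (apply 8% annual interest)): balance=$0.00 total_interest=$0.00
After 2 (deposit($50)): balance=$50.00 total_interest=$0.00
After 3 (month_end (apply 3% monthly interest)): balance=$51.50 total_interest=$1.50
After 4 (deposit($200)): balance=$251.50 total_interest=$1.50
After 5 (month_end (apply 3% monthly interest)): balance=$259.04 total_interest=$9.04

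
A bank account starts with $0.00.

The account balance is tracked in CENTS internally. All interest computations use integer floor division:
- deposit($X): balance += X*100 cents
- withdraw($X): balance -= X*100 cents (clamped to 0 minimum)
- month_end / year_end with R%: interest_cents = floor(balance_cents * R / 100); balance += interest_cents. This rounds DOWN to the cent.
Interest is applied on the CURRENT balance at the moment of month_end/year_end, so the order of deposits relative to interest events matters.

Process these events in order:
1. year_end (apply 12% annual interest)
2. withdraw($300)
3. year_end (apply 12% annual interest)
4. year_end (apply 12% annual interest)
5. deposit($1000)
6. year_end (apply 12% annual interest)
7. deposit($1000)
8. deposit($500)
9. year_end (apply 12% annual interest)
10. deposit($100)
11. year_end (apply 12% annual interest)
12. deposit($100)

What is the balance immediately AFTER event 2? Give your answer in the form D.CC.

Answer: 0.00

Derivation:
After 1 (year_end (apply 12% annual interest)): balance=$0.00 total_interest=$0.00
After 2 (withdraw($300)): balance=$0.00 total_interest=$0.00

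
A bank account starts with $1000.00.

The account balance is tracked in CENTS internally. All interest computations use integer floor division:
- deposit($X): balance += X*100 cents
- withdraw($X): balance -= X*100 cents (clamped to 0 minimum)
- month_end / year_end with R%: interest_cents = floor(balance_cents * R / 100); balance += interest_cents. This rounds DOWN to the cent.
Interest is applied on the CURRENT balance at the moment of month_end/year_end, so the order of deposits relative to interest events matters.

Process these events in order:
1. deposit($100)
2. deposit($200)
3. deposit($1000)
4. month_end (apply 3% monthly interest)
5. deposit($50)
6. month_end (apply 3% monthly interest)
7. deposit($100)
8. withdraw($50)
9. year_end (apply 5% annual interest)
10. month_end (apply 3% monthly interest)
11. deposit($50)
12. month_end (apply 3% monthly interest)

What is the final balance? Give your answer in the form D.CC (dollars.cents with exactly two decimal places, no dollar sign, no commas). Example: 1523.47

Answer: 2882.65

Derivation:
After 1 (deposit($100)): balance=$1100.00 total_interest=$0.00
After 2 (deposit($200)): balance=$1300.00 total_interest=$0.00
After 3 (deposit($1000)): balance=$2300.00 total_interest=$0.00
After 4 (month_end (apply 3% monthly interest)): balance=$2369.00 total_interest=$69.00
After 5 (deposit($50)): balance=$2419.00 total_interest=$69.00
After 6 (month_end (apply 3% monthly interest)): balance=$2491.57 total_interest=$141.57
After 7 (deposit($100)): balance=$2591.57 total_interest=$141.57
After 8 (withdraw($50)): balance=$2541.57 total_interest=$141.57
After 9 (year_end (apply 5% annual interest)): balance=$2668.64 total_interest=$268.64
After 10 (month_end (apply 3% monthly interest)): balance=$2748.69 total_interest=$348.69
After 11 (deposit($50)): balance=$2798.69 total_interest=$348.69
After 12 (month_end (apply 3% monthly interest)): balance=$2882.65 total_interest=$432.65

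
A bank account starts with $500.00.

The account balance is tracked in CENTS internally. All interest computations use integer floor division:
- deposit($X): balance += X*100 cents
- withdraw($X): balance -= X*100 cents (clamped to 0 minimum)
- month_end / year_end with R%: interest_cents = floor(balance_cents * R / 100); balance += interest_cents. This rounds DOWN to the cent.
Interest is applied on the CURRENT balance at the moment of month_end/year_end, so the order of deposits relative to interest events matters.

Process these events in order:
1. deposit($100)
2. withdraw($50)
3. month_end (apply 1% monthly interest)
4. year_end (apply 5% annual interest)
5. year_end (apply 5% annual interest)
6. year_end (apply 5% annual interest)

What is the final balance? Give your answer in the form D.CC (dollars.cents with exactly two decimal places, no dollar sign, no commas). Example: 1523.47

After 1 (deposit($100)): balance=$600.00 total_interest=$0.00
After 2 (withdraw($50)): balance=$550.00 total_interest=$0.00
After 3 (month_end (apply 1% monthly interest)): balance=$555.50 total_interest=$5.50
After 4 (year_end (apply 5% annual interest)): balance=$583.27 total_interest=$33.27
After 5 (year_end (apply 5% annual interest)): balance=$612.43 total_interest=$62.43
After 6 (year_end (apply 5% annual interest)): balance=$643.05 total_interest=$93.05

Answer: 643.05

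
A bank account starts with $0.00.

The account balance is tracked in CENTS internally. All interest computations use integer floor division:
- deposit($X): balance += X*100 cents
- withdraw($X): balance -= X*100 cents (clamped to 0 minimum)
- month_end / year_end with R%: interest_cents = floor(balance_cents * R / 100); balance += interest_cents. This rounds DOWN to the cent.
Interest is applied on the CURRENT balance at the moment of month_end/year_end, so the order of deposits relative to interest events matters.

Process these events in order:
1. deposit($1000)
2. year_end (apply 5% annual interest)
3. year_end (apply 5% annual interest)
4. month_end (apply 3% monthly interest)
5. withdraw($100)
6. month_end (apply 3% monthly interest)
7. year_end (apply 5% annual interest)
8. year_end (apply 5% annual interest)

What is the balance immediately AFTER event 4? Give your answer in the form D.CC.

After 1 (deposit($1000)): balance=$1000.00 total_interest=$0.00
After 2 (year_end (apply 5% annual interest)): balance=$1050.00 total_interest=$50.00
After 3 (year_end (apply 5% annual interest)): balance=$1102.50 total_interest=$102.50
After 4 (month_end (apply 3% monthly interest)): balance=$1135.57 total_interest=$135.57

Answer: 1135.57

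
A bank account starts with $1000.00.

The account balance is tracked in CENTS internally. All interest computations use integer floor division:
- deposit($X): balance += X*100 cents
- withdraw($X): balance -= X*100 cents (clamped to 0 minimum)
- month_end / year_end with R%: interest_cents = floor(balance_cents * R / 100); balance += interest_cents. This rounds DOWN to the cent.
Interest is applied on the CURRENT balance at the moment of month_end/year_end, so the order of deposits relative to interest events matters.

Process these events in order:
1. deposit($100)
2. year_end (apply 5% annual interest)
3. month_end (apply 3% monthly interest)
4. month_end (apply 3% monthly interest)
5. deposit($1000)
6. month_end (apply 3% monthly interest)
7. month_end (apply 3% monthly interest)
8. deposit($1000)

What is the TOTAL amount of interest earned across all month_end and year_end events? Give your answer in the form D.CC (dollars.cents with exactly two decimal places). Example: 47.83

After 1 (deposit($100)): balance=$1100.00 total_interest=$0.00
After 2 (year_end (apply 5% annual interest)): balance=$1155.00 total_interest=$55.00
After 3 (month_end (apply 3% monthly interest)): balance=$1189.65 total_interest=$89.65
After 4 (month_end (apply 3% monthly interest)): balance=$1225.33 total_interest=$125.33
After 5 (deposit($1000)): balance=$2225.33 total_interest=$125.33
After 6 (month_end (apply 3% monthly interest)): balance=$2292.08 total_interest=$192.08
After 7 (month_end (apply 3% monthly interest)): balance=$2360.84 total_interest=$260.84
After 8 (deposit($1000)): balance=$3360.84 total_interest=$260.84

Answer: 260.84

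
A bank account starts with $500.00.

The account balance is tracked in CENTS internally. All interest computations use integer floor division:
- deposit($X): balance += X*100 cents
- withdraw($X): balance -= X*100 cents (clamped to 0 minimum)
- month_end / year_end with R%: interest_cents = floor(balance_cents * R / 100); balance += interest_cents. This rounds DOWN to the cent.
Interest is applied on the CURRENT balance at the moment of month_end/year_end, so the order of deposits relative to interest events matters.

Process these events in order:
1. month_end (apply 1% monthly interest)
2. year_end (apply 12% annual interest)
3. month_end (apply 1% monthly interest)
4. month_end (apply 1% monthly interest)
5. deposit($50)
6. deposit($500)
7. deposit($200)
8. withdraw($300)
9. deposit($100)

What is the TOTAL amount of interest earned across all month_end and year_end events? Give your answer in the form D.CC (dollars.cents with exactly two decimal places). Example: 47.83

After 1 (month_end (apply 1% monthly interest)): balance=$505.00 total_interest=$5.00
After 2 (year_end (apply 12% annual interest)): balance=$565.60 total_interest=$65.60
After 3 (month_end (apply 1% monthly interest)): balance=$571.25 total_interest=$71.25
After 4 (month_end (apply 1% monthly interest)): balance=$576.96 total_interest=$76.96
After 5 (deposit($50)): balance=$626.96 total_interest=$76.96
After 6 (deposit($500)): balance=$1126.96 total_interest=$76.96
After 7 (deposit($200)): balance=$1326.96 total_interest=$76.96
After 8 (withdraw($300)): balance=$1026.96 total_interest=$76.96
After 9 (deposit($100)): balance=$1126.96 total_interest=$76.96

Answer: 76.96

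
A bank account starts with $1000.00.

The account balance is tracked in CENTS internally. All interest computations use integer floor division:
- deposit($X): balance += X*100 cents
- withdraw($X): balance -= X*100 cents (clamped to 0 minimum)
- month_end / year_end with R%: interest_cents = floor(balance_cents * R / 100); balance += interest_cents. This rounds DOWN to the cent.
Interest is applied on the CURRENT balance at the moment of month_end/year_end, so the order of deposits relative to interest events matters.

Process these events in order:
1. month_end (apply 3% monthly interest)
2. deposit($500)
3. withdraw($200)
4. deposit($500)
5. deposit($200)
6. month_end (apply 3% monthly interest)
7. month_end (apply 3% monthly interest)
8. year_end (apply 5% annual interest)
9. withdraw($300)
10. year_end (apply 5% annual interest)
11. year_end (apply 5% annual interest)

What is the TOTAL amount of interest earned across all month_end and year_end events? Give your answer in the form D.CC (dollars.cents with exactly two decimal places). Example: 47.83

After 1 (month_end (apply 3% monthly interest)): balance=$1030.00 total_interest=$30.00
After 2 (deposit($500)): balance=$1530.00 total_interest=$30.00
After 3 (withdraw($200)): balance=$1330.00 total_interest=$30.00
After 4 (deposit($500)): balance=$1830.00 total_interest=$30.00
After 5 (deposit($200)): balance=$2030.00 total_interest=$30.00
After 6 (month_end (apply 3% monthly interest)): balance=$2090.90 total_interest=$90.90
After 7 (month_end (apply 3% monthly interest)): balance=$2153.62 total_interest=$153.62
After 8 (year_end (apply 5% annual interest)): balance=$2261.30 total_interest=$261.30
After 9 (withdraw($300)): balance=$1961.30 total_interest=$261.30
After 10 (year_end (apply 5% annual interest)): balance=$2059.36 total_interest=$359.36
After 11 (year_end (apply 5% annual interest)): balance=$2162.32 total_interest=$462.32

Answer: 462.32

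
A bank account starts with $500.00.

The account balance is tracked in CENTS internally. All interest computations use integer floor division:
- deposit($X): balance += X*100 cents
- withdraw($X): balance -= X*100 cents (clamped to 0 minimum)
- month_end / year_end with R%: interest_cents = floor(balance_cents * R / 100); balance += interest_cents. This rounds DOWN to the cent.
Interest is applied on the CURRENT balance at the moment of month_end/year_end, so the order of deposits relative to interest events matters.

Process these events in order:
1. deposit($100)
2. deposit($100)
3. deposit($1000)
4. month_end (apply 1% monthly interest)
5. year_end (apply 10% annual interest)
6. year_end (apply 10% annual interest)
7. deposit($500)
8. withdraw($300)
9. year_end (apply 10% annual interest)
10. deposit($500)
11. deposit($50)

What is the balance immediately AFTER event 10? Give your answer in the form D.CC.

Answer: 3005.32

Derivation:
After 1 (deposit($100)): balance=$600.00 total_interest=$0.00
After 2 (deposit($100)): balance=$700.00 total_interest=$0.00
After 3 (deposit($1000)): balance=$1700.00 total_interest=$0.00
After 4 (month_end (apply 1% monthly interest)): balance=$1717.00 total_interest=$17.00
After 5 (year_end (apply 10% annual interest)): balance=$1888.70 total_interest=$188.70
After 6 (year_end (apply 10% annual interest)): balance=$2077.57 total_interest=$377.57
After 7 (deposit($500)): balance=$2577.57 total_interest=$377.57
After 8 (withdraw($300)): balance=$2277.57 total_interest=$377.57
After 9 (year_end (apply 10% annual interest)): balance=$2505.32 total_interest=$605.32
After 10 (deposit($500)): balance=$3005.32 total_interest=$605.32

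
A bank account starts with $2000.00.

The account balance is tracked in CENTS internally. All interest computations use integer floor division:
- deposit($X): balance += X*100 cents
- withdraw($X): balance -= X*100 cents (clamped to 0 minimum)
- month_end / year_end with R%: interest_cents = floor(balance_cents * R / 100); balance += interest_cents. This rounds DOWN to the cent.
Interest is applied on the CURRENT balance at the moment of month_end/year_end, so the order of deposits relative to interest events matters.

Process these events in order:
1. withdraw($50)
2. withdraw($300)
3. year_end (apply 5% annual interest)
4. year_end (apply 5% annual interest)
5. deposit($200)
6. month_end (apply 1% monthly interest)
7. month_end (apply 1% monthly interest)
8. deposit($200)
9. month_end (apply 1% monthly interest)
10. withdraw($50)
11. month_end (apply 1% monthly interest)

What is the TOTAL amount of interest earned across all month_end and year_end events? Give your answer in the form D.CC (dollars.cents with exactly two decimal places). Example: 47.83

After 1 (withdraw($50)): balance=$1950.00 total_interest=$0.00
After 2 (withdraw($300)): balance=$1650.00 total_interest=$0.00
After 3 (year_end (apply 5% annual interest)): balance=$1732.50 total_interest=$82.50
After 4 (year_end (apply 5% annual interest)): balance=$1819.12 total_interest=$169.12
After 5 (deposit($200)): balance=$2019.12 total_interest=$169.12
After 6 (month_end (apply 1% monthly interest)): balance=$2039.31 total_interest=$189.31
After 7 (month_end (apply 1% monthly interest)): balance=$2059.70 total_interest=$209.70
After 8 (deposit($200)): balance=$2259.70 total_interest=$209.70
After 9 (month_end (apply 1% monthly interest)): balance=$2282.29 total_interest=$232.29
After 10 (withdraw($50)): balance=$2232.29 total_interest=$232.29
After 11 (month_end (apply 1% monthly interest)): balance=$2254.61 total_interest=$254.61

Answer: 254.61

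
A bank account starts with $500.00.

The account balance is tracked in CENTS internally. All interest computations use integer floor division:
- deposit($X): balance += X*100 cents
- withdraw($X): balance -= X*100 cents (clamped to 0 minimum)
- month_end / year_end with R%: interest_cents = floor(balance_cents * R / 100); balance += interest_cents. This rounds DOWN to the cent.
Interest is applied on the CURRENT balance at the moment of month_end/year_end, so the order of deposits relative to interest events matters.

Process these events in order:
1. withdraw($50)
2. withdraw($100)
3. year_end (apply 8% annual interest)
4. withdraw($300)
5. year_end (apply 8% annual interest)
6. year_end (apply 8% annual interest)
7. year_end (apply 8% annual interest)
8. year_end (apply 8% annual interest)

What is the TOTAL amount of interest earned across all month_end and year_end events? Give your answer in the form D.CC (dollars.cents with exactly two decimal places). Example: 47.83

Answer: 56.09

Derivation:
After 1 (withdraw($50)): balance=$450.00 total_interest=$0.00
After 2 (withdraw($100)): balance=$350.00 total_interest=$0.00
After 3 (year_end (apply 8% annual interest)): balance=$378.00 total_interest=$28.00
After 4 (withdraw($300)): balance=$78.00 total_interest=$28.00
After 5 (year_end (apply 8% annual interest)): balance=$84.24 total_interest=$34.24
After 6 (year_end (apply 8% annual interest)): balance=$90.97 total_interest=$40.97
After 7 (year_end (apply 8% annual interest)): balance=$98.24 total_interest=$48.24
After 8 (year_end (apply 8% annual interest)): balance=$106.09 total_interest=$56.09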